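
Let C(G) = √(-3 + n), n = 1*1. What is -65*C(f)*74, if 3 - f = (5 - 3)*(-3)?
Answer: -4810*I*√2 ≈ -6802.4*I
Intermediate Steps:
n = 1
f = 9 (f = 3 - (5 - 3)*(-3) = 3 - 2*(-3) = 3 - 1*(-6) = 3 + 6 = 9)
C(G) = I*√2 (C(G) = √(-3 + 1) = √(-2) = I*√2)
-65*C(f)*74 = -65*I*√2*74 = -4810*I*√2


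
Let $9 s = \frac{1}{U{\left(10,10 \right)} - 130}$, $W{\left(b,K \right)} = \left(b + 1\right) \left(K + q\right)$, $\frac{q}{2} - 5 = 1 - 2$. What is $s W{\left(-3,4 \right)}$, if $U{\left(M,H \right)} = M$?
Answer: $\frac{1}{45} \approx 0.022222$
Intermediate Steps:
$q = 8$ ($q = 10 + 2 \left(1 - 2\right) = 10 + 2 \left(-1\right) = 10 - 2 = 8$)
$W{\left(b,K \right)} = \left(1 + b\right) \left(8 + K\right)$ ($W{\left(b,K \right)} = \left(b + 1\right) \left(K + 8\right) = \left(1 + b\right) \left(8 + K\right)$)
$s = - \frac{1}{1080}$ ($s = \frac{1}{9 \left(10 - 130\right)} = \frac{1}{9 \left(-120\right)} = \frac{1}{9} \left(- \frac{1}{120}\right) = - \frac{1}{1080} \approx -0.00092593$)
$s W{\left(-3,4 \right)} = - \frac{8 + 4 + 8 \left(-3\right) + 4 \left(-3\right)}{1080} = - \frac{8 + 4 - 24 - 12}{1080} = \left(- \frac{1}{1080}\right) \left(-24\right) = \frac{1}{45}$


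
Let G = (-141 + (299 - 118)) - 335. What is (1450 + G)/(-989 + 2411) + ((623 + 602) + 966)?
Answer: 1038919/474 ≈ 2191.8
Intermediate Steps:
G = -295 (G = (-141 + 181) - 335 = 40 - 335 = -295)
(1450 + G)/(-989 + 2411) + ((623 + 602) + 966) = (1450 - 295)/(-989 + 2411) + ((623 + 602) + 966) = 1155/1422 + (1225 + 966) = 1155*(1/1422) + 2191 = 385/474 + 2191 = 1038919/474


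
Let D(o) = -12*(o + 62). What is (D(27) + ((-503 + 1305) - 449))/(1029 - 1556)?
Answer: 715/527 ≈ 1.3567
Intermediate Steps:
D(o) = -744 - 12*o (D(o) = -12*(62 + o) = -744 - 12*o)
(D(27) + ((-503 + 1305) - 449))/(1029 - 1556) = ((-744 - 12*27) + ((-503 + 1305) - 449))/(1029 - 1556) = ((-744 - 324) + (802 - 449))/(-527) = (-1068 + 353)*(-1/527) = -715*(-1/527) = 715/527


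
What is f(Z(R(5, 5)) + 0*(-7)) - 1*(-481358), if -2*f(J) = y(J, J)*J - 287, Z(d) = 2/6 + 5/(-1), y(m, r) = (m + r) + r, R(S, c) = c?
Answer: 2888813/6 ≈ 4.8147e+5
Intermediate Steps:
y(m, r) = m + 2*r
Z(d) = -14/3 (Z(d) = 2*(⅙) + 5*(-1) = ⅓ - 5 = -14/3)
f(J) = 287/2 - 3*J²/2 (f(J) = -((J + 2*J)*J - 287)/2 = -((3*J)*J - 287)/2 = -(3*J² - 287)/2 = -(-287 + 3*J²)/2 = 287/2 - 3*J²/2)
f(Z(R(5, 5)) + 0*(-7)) - 1*(-481358) = (287/2 - 3*(-14/3 + 0*(-7))²/2) - 1*(-481358) = (287/2 - 3*(-14/3 + 0)²/2) + 481358 = (287/2 - 3*(-14/3)²/2) + 481358 = (287/2 - 3/2*196/9) + 481358 = (287/2 - 98/3) + 481358 = 665/6 + 481358 = 2888813/6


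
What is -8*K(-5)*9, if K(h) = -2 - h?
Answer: -216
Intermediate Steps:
-8*K(-5)*9 = -8*(-2 - 1*(-5))*9 = -8*(-2 + 5)*9 = -8*3*9 = -24*9 = -216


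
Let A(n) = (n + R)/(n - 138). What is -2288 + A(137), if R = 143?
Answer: -2568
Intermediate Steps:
A(n) = (143 + n)/(-138 + n) (A(n) = (n + 143)/(n - 138) = (143 + n)/(-138 + n))
-2288 + A(137) = -2288 + (143 + 137)/(-138 + 137) = -2288 + 280/(-1) = -2288 - 1*280 = -2288 - 280 = -2568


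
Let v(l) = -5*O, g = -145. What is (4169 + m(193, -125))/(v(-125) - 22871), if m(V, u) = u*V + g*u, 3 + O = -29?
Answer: 1831/22711 ≈ 0.080622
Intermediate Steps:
O = -32 (O = -3 - 29 = -32)
m(V, u) = -145*u + V*u (m(V, u) = u*V - 145*u = V*u - 145*u = -145*u + V*u)
v(l) = 160 (v(l) = -5*(-32) = 160)
(4169 + m(193, -125))/(v(-125) - 22871) = (4169 - 125*(-145 + 193))/(160 - 22871) = (4169 - 125*48)/(-22711) = (4169 - 6000)*(-1/22711) = -1831*(-1/22711) = 1831/22711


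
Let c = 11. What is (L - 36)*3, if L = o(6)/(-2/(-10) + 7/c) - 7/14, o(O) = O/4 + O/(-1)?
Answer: -11559/92 ≈ -125.64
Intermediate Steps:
o(O) = -3*O/4 (o(O) = O*(1/4) + O*(-1) = O/4 - O = -3*O/4)
L = -541/92 (L = (-3/4*6)/(-2/(-10) + 7/11) - 7/14 = -9/(2*(-2*(-1/10) + 7*(1/11))) - 7*1/14 = -9/(2*(1/5 + 7/11)) - 1/2 = -9/(2*46/55) - 1/2 = -9/2*55/46 - 1/2 = -495/92 - 1/2 = -541/92 ≈ -5.8804)
(L - 36)*3 = (-541/92 - 36)*3 = -3853/92*3 = -11559/92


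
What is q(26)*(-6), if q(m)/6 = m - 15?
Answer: -396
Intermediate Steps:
q(m) = -90 + 6*m (q(m) = 6*(m - 15) = 6*(-15 + m) = -90 + 6*m)
q(26)*(-6) = (-90 + 6*26)*(-6) = (-90 + 156)*(-6) = 66*(-6) = -396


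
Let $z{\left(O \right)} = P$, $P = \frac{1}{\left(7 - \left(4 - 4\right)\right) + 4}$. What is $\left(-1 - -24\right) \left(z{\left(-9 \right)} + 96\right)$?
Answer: $\frac{24311}{11} \approx 2210.1$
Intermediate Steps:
$P = \frac{1}{11}$ ($P = \frac{1}{\left(7 - 0\right) + 4} = \frac{1}{\left(7 + 0\right) + 4} = \frac{1}{7 + 4} = \frac{1}{11} \approx 0.090909$)
$z{\left(O \right)} = \frac{1}{11}$
$\left(-1 - -24\right) \left(z{\left(-9 \right)} + 96\right) = \left(-1 - -24\right) \left(\frac{1}{11} + 96\right) = \left(-1 + 24\right) \frac{1057}{11} = 23 \cdot \frac{1057}{11} = \frac{24311}{11}$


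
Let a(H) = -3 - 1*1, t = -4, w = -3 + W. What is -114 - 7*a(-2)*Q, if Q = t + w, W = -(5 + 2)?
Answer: -506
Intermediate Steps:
W = -7 (W = -1*7 = -7)
w = -10 (w = -3 - 7 = -10)
a(H) = -4 (a(H) = -3 - 1 = -4)
Q = -14 (Q = -4 - 10 = -14)
-114 - 7*a(-2)*Q = -114 - 7*(-4)*(-14) = -114 - (-28)*(-14) = -114 - 1*392 = -114 - 392 = -506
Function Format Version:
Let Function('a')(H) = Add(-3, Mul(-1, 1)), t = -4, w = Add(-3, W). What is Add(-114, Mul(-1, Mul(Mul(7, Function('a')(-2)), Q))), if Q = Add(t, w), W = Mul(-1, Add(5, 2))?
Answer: -506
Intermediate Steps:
W = -7 (W = Mul(-1, 7) = -7)
w = -10 (w = Add(-3, -7) = -10)
Function('a')(H) = -4 (Function('a')(H) = Add(-3, -1) = -4)
Q = -14 (Q = Add(-4, -10) = -14)
Add(-114, Mul(-1, Mul(Mul(7, Function('a')(-2)), Q))) = Add(-114, Mul(-1, Mul(Mul(7, -4), -14))) = Add(-114, Mul(-1, Mul(-28, -14))) = Add(-114, Mul(-1, 392)) = Add(-114, -392) = -506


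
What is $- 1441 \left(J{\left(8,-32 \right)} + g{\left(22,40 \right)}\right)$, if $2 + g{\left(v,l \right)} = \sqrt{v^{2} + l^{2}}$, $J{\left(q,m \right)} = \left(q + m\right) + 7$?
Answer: $27379 - 2882 \sqrt{521} \approx -38404.0$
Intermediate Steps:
$J{\left(q,m \right)} = 7 + m + q$ ($J{\left(q,m \right)} = \left(m + q\right) + 7 = 7 + m + q$)
$g{\left(v,l \right)} = -2 + \sqrt{l^{2} + v^{2}}$ ($g{\left(v,l \right)} = -2 + \sqrt{v^{2} + l^{2}} = -2 + \sqrt{l^{2} + v^{2}}$)
$- 1441 \left(J{\left(8,-32 \right)} + g{\left(22,40 \right)}\right) = - 1441 \left(\left(7 - 32 + 8\right) - \left(2 - \sqrt{40^{2} + 22^{2}}\right)\right) = - 1441 \left(-17 - \left(2 - \sqrt{1600 + 484}\right)\right) = - 1441 \left(-17 - \left(2 - \sqrt{2084}\right)\right) = - 1441 \left(-17 - \left(2 - 2 \sqrt{521}\right)\right) = - 1441 \left(-19 + 2 \sqrt{521}\right) = 27379 - 2882 \sqrt{521}$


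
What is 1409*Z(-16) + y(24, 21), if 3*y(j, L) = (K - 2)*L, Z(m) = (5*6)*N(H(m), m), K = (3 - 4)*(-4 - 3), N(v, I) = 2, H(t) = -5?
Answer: 84575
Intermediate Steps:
K = 7 (K = -1*(-7) = 7)
Z(m) = 60 (Z(m) = (5*6)*2 = 30*2 = 60)
y(j, L) = 5*L/3 (y(j, L) = ((7 - 2)*L)/3 = (5*L)/3 = 5*L/3)
1409*Z(-16) + y(24, 21) = 1409*60 + (5/3)*21 = 84540 + 35 = 84575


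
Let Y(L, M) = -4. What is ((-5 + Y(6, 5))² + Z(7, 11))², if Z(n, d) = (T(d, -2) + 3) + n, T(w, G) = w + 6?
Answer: 11664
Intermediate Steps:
T(w, G) = 6 + w
Z(n, d) = 9 + d + n (Z(n, d) = ((6 + d) + 3) + n = (9 + d) + n = 9 + d + n)
((-5 + Y(6, 5))² + Z(7, 11))² = ((-5 - 4)² + (9 + 11 + 7))² = ((-9)² + 27)² = (81 + 27)² = 108² = 11664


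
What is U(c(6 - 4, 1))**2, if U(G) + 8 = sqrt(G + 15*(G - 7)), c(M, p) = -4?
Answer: (8 - 13*I)**2 ≈ -105.0 - 208.0*I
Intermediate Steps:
U(G) = -8 + sqrt(-105 + 16*G) (U(G) = -8 + sqrt(G + 15*(G - 7)) = -8 + sqrt(G + 15*(-7 + G)) = -8 + sqrt(G + (-105 + 15*G)) = -8 + sqrt(-105 + 16*G))
U(c(6 - 4, 1))**2 = (-8 + sqrt(-105 + 16*(-4)))**2 = (-8 + sqrt(-105 - 64))**2 = (-8 + sqrt(-169))**2 = (-8 + 13*I)**2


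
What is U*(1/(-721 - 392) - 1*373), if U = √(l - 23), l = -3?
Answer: -415150*I*√26/1113 ≈ -1901.9*I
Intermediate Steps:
U = I*√26 (U = √(-3 - 23) = √(-26) = I*√26 ≈ 5.099*I)
U*(1/(-721 - 392) - 1*373) = (I*√26)*(1/(-721 - 392) - 1*373) = (I*√26)*(1/(-1113) - 373) = (I*√26)*(-1/1113 - 373) = (I*√26)*(-415150/1113) = -415150*I*√26/1113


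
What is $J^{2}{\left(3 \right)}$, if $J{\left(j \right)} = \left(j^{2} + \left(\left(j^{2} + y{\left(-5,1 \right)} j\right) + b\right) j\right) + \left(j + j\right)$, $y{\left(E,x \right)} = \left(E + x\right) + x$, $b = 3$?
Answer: $576$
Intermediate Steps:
$y{\left(E,x \right)} = E + 2 x$
$J{\left(j \right)} = j^{2} + 2 j + j \left(3 + j^{2} - 3 j\right)$ ($J{\left(j \right)} = \left(j^{2} + \left(\left(j^{2} + \left(-5 + 2 \cdot 1\right) j\right) + 3\right) j\right) + \left(j + j\right) = \left(j^{2} + \left(\left(j^{2} + \left(-5 + 2\right) j\right) + 3\right) j\right) + 2 j = \left(j^{2} + \left(\left(j^{2} - 3 j\right) + 3\right) j\right) + 2 j = \left(j^{2} + \left(3 + j^{2} - 3 j\right) j\right) + 2 j = \left(j^{2} + j \left(3 + j^{2} - 3 j\right)\right) + 2 j = j^{2} + 2 j + j \left(3 + j^{2} - 3 j\right)$)
$J^{2}{\left(3 \right)} = \left(3 \left(5 + 3^{2} - 6\right)\right)^{2} = \left(3 \left(5 + 9 - 6\right)\right)^{2} = \left(3 \cdot 8\right)^{2} = 24^{2} = 576$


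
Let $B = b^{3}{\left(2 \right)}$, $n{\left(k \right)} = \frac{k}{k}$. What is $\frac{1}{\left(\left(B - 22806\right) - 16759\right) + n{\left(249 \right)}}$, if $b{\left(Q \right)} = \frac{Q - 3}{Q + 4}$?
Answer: $- \frac{216}{8545825} \approx -2.5276 \cdot 10^{-5}$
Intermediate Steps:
$b{\left(Q \right)} = \frac{-3 + Q}{4 + Q}$
$n{\left(k \right)} = 1$
$B = - \frac{1}{216}$ ($B = \left(\frac{-3 + 2}{4 + 2}\right)^{3} = \left(\frac{1}{6} \left(-1\right)\right)^{3} = \left(- \frac{1}{6}\right)^{3} = - \frac{1}{216} \approx -0.0046296$)
$\frac{1}{\left(\left(B - 22806\right) - 16759\right) + n{\left(249 \right)}} = \frac{1}{\left(\left(- \frac{1}{216} - 22806\right) - 16759\right) + 1} = \frac{1}{\left(- \frac{4926097}{216} - 16759\right) + 1} = \frac{1}{- \frac{8546041}{216} + 1} = \frac{1}{- \frac{8545825}{216}} = - \frac{216}{8545825}$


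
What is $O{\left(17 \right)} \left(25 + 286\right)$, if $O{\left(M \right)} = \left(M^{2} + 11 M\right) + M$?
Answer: $153323$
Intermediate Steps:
$O{\left(M \right)} = M^{2} + 12 M$
$O{\left(17 \right)} \left(25 + 286\right) = 17 \left(12 + 17\right) \left(25 + 286\right) = 17 \cdot 29 \cdot 311 = 493 \cdot 311 = 153323$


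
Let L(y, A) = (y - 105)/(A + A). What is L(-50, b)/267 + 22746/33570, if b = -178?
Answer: 40134373/59090660 ≈ 0.67920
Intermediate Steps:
L(y, A) = (-105 + y)/(2*A) (L(y, A) = (-105 + y)/((2*A)) = (-105 + y)*(1/(2*A)) = (-105 + y)/(2*A))
L(-50, b)/267 + 22746/33570 = ((1/2)*(-105 - 50)/(-178))/267 + 22746/33570 = ((1/2)*(-1/178)*(-155))*(1/267) + 22746*(1/33570) = (155/356)*(1/267) + 3791/5595 = 155/95052 + 3791/5595 = 40134373/59090660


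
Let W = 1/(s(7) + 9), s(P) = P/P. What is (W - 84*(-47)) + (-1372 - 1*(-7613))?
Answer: 101891/10 ≈ 10189.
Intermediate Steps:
s(P) = 1
W = ⅒ (W = 1/(1 + 9) = 1/10 = ⅒ ≈ 0.10000)
(W - 84*(-47)) + (-1372 - 1*(-7613)) = (⅒ - 84*(-47)) + (-1372 - 1*(-7613)) = (⅒ + 3948) + (-1372 + 7613) = 39481/10 + 6241 = 101891/10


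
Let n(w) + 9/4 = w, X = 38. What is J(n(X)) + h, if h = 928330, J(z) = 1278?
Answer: 929608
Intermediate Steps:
n(w) = -9/4 + w
J(n(X)) + h = 1278 + 928330 = 929608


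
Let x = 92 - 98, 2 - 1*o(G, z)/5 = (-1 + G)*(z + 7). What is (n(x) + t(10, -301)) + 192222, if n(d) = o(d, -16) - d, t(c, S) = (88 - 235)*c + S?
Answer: 190152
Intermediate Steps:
o(G, z) = 10 - 5*(-1 + G)*(7 + z) (o(G, z) = 10 - 5*(-1 + G)*(z + 7) = 10 - 5*(-1 + G)*(7 + z))
t(c, S) = S - 147*c (t(c, S) = -147*c + S = S - 147*c)
x = -6
n(d) = -35 + 44*d (n(d) = (45 - 35*d + 5*(-16) - 5*d*(-16)) - d = (45 - 35*d - 80 + 80*d) - d = (-35 + 45*d) - d = -35 + 44*d)
(n(x) + t(10, -301)) + 192222 = ((-35 + 44*(-6)) + (-301 - 147*10)) + 192222 = ((-35 - 264) + (-301 - 1470)) + 192222 = (-299 - 1771) + 192222 = -2070 + 192222 = 190152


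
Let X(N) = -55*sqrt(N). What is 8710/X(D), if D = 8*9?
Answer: -871*sqrt(2)/66 ≈ -18.663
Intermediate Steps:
D = 72
8710/X(D) = 8710/((-330*sqrt(2))) = 8710*(-sqrt(2)/660) = -871*sqrt(2)/66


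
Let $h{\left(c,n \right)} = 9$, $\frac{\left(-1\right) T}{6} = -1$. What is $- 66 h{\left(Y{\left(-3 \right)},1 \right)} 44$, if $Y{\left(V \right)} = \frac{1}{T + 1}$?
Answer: $-26136$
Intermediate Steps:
$T = 6$ ($T = \left(-6\right) \left(-1\right) = 6$)
$Y{\left(V \right)} = \frac{1}{7}$ ($Y{\left(V \right)} = \frac{1}{6 + 1} = \frac{1}{7}$)
$- 66 h{\left(Y{\left(-3 \right)},1 \right)} 44 = \left(-66\right) 9 \cdot 44 = \left(-594\right) 44 = -26136$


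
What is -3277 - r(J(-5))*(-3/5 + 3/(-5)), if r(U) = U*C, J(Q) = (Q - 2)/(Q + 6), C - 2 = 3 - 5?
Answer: -3277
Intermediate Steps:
C = 0 (C = 2 + (3 - 5) = 2 - 2 = 0)
J(Q) = (-2 + Q)/(6 + Q)
r(U) = 0 (r(U) = U*0 = 0)
-3277 - r(J(-5))*(-3/5 + 3/(-5)) = -3277 - 0*(-3/5 + 3/(-5)) = -3277 - 0*(-3*1/5 + 3*(-1/5)) = -3277 - 0*(-3/5 - 3/5) = -3277 - 0*(-6)/5 = -3277 - 1*0 = -3277 + 0 = -3277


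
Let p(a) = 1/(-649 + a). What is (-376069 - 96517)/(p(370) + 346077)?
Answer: -65925747/48277741 ≈ -1.3656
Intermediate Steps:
(-376069 - 96517)/(p(370) + 346077) = (-376069 - 96517)/(1/(-649 + 370) + 346077) = -472586/(1/(-279) + 346077) = -472586/(-1/279 + 346077) = -472586/96555482/279 = -472586*279/96555482 = -65925747/48277741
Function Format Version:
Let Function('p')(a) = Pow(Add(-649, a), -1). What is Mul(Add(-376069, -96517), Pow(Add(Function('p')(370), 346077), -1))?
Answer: Rational(-65925747, 48277741) ≈ -1.3656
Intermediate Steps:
Mul(Add(-376069, -96517), Pow(Add(Function('p')(370), 346077), -1)) = Mul(Add(-376069, -96517), Pow(Add(Pow(Add(-649, 370), -1), 346077), -1)) = Mul(-472586, Pow(Add(Pow(-279, -1), 346077), -1)) = Mul(-472586, Pow(Add(Rational(-1, 279), 346077), -1)) = Mul(-472586, Pow(Rational(96555482, 279), -1)) = Mul(-472586, Rational(279, 96555482)) = Rational(-65925747, 48277741)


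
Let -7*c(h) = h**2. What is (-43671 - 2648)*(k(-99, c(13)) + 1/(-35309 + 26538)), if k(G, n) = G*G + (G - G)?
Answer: -568827559690/1253 ≈ -4.5397e+8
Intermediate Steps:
c(h) = -h**2/7
k(G, n) = G**2 (k(G, n) = G**2 + 0 = G**2)
(-43671 - 2648)*(k(-99, c(13)) + 1/(-35309 + 26538)) = (-43671 - 2648)*((-99)**2 + 1/(-35309 + 26538)) = -46319*(9801 + 1/(-8771)) = -46319*(9801 - 1/8771) = -46319*85964570/8771 = -568827559690/1253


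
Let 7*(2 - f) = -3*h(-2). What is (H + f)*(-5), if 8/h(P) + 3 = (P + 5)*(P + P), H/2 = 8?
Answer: -622/7 ≈ -88.857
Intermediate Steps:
H = 16 (H = 2*8 = 16)
h(P) = 8/(-3 + 2*P*(5 + P)) (h(P) = 8/(-3 + (P + 5)*(P + P)) = 8/(-3 + (5 + P)*(2*P)) = 8/(-3 + 2*P*(5 + P)))
f = 62/35 (f = 2 - (-3)*8/(-3 + 2*(-2)² + 10*(-2))/7 = 2 - (-3)*8/(-3 + 2*4 - 20)/7 = 2 - (-3)*8/(-3 + 8 - 20)/7 = 2 - (-3)*8/(-15)/7 = 2 - (-3)*8*(-1/15)/7 = 2 - (-3)*(-8)/(7*15) = 2 - ⅐*8/5 = 2 - 8/35 = 62/35 ≈ 1.7714)
(H + f)*(-5) = (16 + 62/35)*(-5) = (622/35)*(-5) = -622/7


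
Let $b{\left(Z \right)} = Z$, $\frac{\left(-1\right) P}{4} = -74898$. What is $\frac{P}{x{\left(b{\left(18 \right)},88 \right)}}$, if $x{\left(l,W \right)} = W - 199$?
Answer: $- \frac{99864}{37} \approx -2699.0$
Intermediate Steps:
$P = 299592$ ($P = \left(-4\right) \left(-74898\right) = 299592$)
$x{\left(l,W \right)} = -199 + W$
$\frac{P}{x{\left(b{\left(18 \right)},88 \right)}} = \frac{299592}{-199 + 88} = \frac{299592}{-111} = 299592 \left(- \frac{1}{111}\right) = - \frac{99864}{37}$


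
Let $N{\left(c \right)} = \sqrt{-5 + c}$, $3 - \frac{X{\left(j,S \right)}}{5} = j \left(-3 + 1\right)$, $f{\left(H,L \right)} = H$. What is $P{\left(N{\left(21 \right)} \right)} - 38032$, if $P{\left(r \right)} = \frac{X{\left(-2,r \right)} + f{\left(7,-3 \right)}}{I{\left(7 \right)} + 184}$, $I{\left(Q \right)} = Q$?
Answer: $- \frac{7264110}{191} \approx -38032.0$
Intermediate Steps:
$X{\left(j,S \right)} = 15 + 10 j$ ($X{\left(j,S \right)} = 15 - 5 j \left(-3 + 1\right) = 15 - 5 j \left(-2\right) = 15 - 5 \left(- 2 j\right) = 15 + 10 j$)
$P{\left(r \right)} = \frac{2}{191}$ ($P{\left(r \right)} = \frac{\left(15 + 10 \left(-2\right)\right) + 7}{7 + 184} = \frac{\left(15 - 20\right) + 7}{191} = \left(-5 + 7\right) \frac{1}{191} = 2 \cdot \frac{1}{191} = \frac{2}{191}$)
$P{\left(N{\left(21 \right)} \right)} - 38032 = \frac{2}{191} - 38032 = - \frac{7264110}{191}$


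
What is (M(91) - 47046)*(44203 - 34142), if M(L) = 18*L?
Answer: -456849888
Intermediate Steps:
(M(91) - 47046)*(44203 - 34142) = (18*91 - 47046)*(44203 - 34142) = (1638 - 47046)*10061 = -45408*10061 = -456849888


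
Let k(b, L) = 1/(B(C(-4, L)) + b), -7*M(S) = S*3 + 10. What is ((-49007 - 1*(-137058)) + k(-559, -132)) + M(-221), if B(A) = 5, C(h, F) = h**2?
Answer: 341823533/3878 ≈ 88144.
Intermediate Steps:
M(S) = -10/7 - 3*S/7 (M(S) = -(S*3 + 10)/7 = -(3*S + 10)/7 = -(10 + 3*S)/7 = -10/7 - 3*S/7)
k(b, L) = 1/(5 + b)
((-49007 - 1*(-137058)) + k(-559, -132)) + M(-221) = ((-49007 - 1*(-137058)) + 1/(5 - 559)) + (-10/7 - 3/7*(-221)) = ((-49007 + 137058) + 1/(-554)) + (-10/7 + 663/7) = (88051 - 1/554) + 653/7 = 48780253/554 + 653/7 = 341823533/3878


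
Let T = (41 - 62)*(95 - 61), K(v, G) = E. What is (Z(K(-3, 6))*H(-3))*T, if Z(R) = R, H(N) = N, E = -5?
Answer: -10710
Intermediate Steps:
K(v, G) = -5
T = -714 (T = -21*34 = -714)
(Z(K(-3, 6))*H(-3))*T = -5*(-3)*(-714) = 15*(-714) = -10710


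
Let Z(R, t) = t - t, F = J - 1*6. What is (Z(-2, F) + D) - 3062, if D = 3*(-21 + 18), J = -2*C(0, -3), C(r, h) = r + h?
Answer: -3071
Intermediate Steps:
C(r, h) = h + r
J = 6 (J = -2*(-3 + 0) = -2*(-3) = 6)
F = 0 (F = 6 - 1*6 = 6 - 6 = 0)
D = -9 (D = 3*(-3) = -9)
Z(R, t) = 0
(Z(-2, F) + D) - 3062 = (0 - 9) - 3062 = -9 - 3062 = -3071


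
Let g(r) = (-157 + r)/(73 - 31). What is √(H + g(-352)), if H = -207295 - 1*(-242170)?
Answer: √61498122/42 ≈ 186.72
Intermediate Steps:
g(r) = -157/42 + r/42 (g(r) = (-157 + r)/42 = (-157 + r)*(1/42) = -157/42 + r/42)
H = 34875 (H = -207295 + 242170 = 34875)
√(H + g(-352)) = √(34875 + (-157/42 + (1/42)*(-352))) = √(34875 + (-157/42 - 176/21)) = √(34875 - 509/42) = √(1464241/42) = √61498122/42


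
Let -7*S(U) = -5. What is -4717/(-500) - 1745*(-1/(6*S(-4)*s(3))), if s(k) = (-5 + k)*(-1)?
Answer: 159763/750 ≈ 213.02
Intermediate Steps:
s(k) = 5 - k
S(U) = 5/7 (S(U) = -⅐*(-5) = 5/7)
-4717/(-500) - 1745*(-1/(6*S(-4)*s(3))) = -4717/(-500) - 1745*(-7/(30*(5 - 1*3))) = -4717*(-1/500) - 1745*(-7/(30*(5 - 3))) = 4717/500 - 1745/(((5/7)*2)*(-6)) = 4717/500 - 1745/((10/7)*(-6)) = 4717/500 - 1745/(-60/7) = 4717/500 - 1745*(-7/60) = 4717/500 + 2443/12 = 159763/750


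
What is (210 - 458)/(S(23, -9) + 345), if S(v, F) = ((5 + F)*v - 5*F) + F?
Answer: -248/289 ≈ -0.85813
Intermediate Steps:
S(v, F) = -4*F + v*(5 + F) (S(v, F) = (v*(5 + F) - 5*F) + F = (-5*F + v*(5 + F)) + F = -4*F + v*(5 + F))
(210 - 458)/(S(23, -9) + 345) = (210 - 458)/((-4*(-9) + 5*23 - 9*23) + 345) = -248/((36 + 115 - 207) + 345) = -248/(-56 + 345) = -248/289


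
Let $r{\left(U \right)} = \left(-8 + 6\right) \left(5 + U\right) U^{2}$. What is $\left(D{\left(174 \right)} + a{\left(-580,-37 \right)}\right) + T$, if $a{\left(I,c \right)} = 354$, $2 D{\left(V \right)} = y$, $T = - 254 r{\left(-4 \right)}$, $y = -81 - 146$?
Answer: $\frac{16737}{2} \approx 8368.5$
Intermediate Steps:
$y = -227$ ($y = -81 - 146 = -227$)
$r{\left(U \right)} = U^{2} \left(-10 - 2 U\right)$ ($r{\left(U \right)} = - 2 \left(5 + U\right) U^{2} = \left(-10 - 2 U\right) U^{2} = U^{2} \left(-10 - 2 U\right)$)
$T = 8128$ ($T = - 254 \cdot 2 \left(-4\right)^{2} \left(-5 - -4\right) = - 254 \cdot 2 \cdot 16 \left(-5 + 4\right) = - 254 \cdot 2 \cdot 16 \left(-1\right) = \left(-254\right) \left(-32\right) = 8128$)
$D{\left(V \right)} = - \frac{227}{2}$ ($D{\left(V \right)} = \frac{1}{2} \left(-227\right) = - \frac{227}{2}$)
$\left(D{\left(174 \right)} + a{\left(-580,-37 \right)}\right) + T = \left(- \frac{227}{2} + 354\right) + 8128 = \frac{481}{2} + 8128 = \frac{16737}{2}$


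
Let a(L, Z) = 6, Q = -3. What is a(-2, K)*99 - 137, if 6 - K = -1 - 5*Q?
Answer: 457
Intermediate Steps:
K = -8 (K = 6 - (-1 - 5*(-3)) = 6 - (-1 + 15) = 6 - 1*14 = 6 - 14 = -8)
a(-2, K)*99 - 137 = 6*99 - 137 = 594 - 137 = 457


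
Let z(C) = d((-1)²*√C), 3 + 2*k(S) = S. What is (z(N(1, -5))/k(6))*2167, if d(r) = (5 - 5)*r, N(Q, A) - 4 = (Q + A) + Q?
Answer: 0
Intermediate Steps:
N(Q, A) = 4 + A + 2*Q (N(Q, A) = 4 + ((Q + A) + Q) = 4 + ((A + Q) + Q) = 4 + (A + 2*Q) = 4 + A + 2*Q)
d(r) = 0 (d(r) = 0*r = 0)
k(S) = -3/2 + S/2
z(C) = 0
(z(N(1, -5))/k(6))*2167 = (0/(-3/2 + (½)*6))*2167 = (0/(-3/2 + 3))*2167 = (0/(3/2))*2167 = (0*(⅔))*2167 = 0*2167 = 0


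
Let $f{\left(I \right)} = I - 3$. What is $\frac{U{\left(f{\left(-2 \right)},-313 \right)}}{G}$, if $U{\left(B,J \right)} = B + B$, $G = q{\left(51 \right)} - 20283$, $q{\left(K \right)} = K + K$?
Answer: $\frac{10}{20181} \approx 0.00049552$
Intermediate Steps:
$q{\left(K \right)} = 2 K$
$f{\left(I \right)} = -3 + I$
$G = -20181$ ($G = 2 \cdot 51 - 20283 = 102 - 20283 = -20181$)
$U{\left(B,J \right)} = 2 B$
$\frac{U{\left(f{\left(-2 \right)},-313 \right)}}{G} = \frac{2 \left(-3 - 2\right)}{-20181} = 2 \left(-5\right) \left(- \frac{1}{20181}\right) = \left(-10\right) \left(- \frac{1}{20181}\right) = \frac{10}{20181}$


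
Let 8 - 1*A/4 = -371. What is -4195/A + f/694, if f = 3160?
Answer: 939615/526052 ≈ 1.7862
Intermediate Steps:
A = 1516 (A = 32 - 4*(-371) = 32 + 1484 = 1516)
-4195/A + f/694 = -4195/1516 + 3160/694 = -4195*1/1516 + 3160*(1/694) = -4195/1516 + 1580/347 = 939615/526052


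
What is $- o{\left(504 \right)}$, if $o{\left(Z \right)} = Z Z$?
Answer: $-254016$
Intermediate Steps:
$o{\left(Z \right)} = Z^{2}$
$- o{\left(504 \right)} = - 504^{2} = \left(-1\right) 254016 = -254016$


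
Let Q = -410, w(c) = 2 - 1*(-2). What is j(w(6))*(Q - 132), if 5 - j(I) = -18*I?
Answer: -41734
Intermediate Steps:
w(c) = 4 (w(c) = 2 + 2 = 4)
j(I) = 5 + 18*I (j(I) = 5 - (-18)*I = 5 + 18*I)
j(w(6))*(Q - 132) = (5 + 18*4)*(-410 - 132) = (5 + 72)*(-542) = 77*(-542) = -41734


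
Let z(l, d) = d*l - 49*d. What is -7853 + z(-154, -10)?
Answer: -5823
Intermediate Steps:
z(l, d) = -49*d + d*l
-7853 + z(-154, -10) = -7853 - 10*(-49 - 154) = -7853 - 10*(-203) = -7853 + 2030 = -5823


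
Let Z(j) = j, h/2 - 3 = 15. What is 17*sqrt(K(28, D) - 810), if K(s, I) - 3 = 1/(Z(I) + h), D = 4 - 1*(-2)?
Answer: 17*I*sqrt(1423506)/42 ≈ 482.92*I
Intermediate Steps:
h = 36 (h = 6 + 2*15 = 6 + 30 = 36)
D = 6 (D = 4 + 2 = 6)
K(s, I) = 3 + 1/(36 + I) (K(s, I) = 3 + 1/(I + 36) = 3 + 1/(36 + I))
17*sqrt(K(28, D) - 810) = 17*sqrt((109 + 3*6)/(36 + 6) - 810) = 17*sqrt((109 + 18)/42 - 810) = 17*sqrt((1/42)*127 - 810) = 17*sqrt(127/42 - 810) = 17*sqrt(-33893/42) = 17*(I*sqrt(1423506)/42) = 17*I*sqrt(1423506)/42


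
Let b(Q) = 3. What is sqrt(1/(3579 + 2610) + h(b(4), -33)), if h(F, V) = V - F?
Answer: 7*I*sqrt(28141383)/6189 ≈ 6.0*I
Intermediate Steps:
sqrt(1/(3579 + 2610) + h(b(4), -33)) = sqrt(1/(3579 + 2610) + (-33 - 1*3)) = sqrt(1/6189 + (-33 - 3)) = sqrt(1/6189 - 36) = sqrt(-222803/6189) = 7*I*sqrt(28141383)/6189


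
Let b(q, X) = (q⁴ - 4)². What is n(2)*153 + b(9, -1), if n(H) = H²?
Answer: 42994861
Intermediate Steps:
b(q, X) = (-4 + q⁴)²
n(2)*153 + b(9, -1) = 2²*153 + (-4 + 9⁴)² = 4*153 + (-4 + 6561)² = 612 + 6557² = 612 + 42994249 = 42994861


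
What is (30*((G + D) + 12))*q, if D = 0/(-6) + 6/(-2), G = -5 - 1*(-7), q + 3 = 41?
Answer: 12540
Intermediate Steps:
q = 38 (q = -3 + 41 = 38)
G = 2 (G = -5 + 7 = 2)
D = -3 (D = 0*(-1/6) + 6*(-1/2) = 0 - 3 = -3)
(30*((G + D) + 12))*q = (30*((2 - 3) + 12))*38 = (30*(-1 + 12))*38 = (30*11)*38 = 330*38 = 12540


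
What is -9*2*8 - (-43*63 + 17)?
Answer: 2548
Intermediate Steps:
-9*2*8 - (-43*63 + 17) = -18*8 - (-2709 + 17) = -144 - 1*(-2692) = -144 + 2692 = 2548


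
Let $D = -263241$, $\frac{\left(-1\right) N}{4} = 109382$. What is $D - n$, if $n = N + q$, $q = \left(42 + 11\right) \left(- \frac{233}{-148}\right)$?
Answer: $\frac{25782127}{148} \approx 1.742 \cdot 10^{5}$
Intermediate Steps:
$N = -437528$ ($N = \left(-4\right) 109382 = -437528$)
$q = \frac{12349}{148}$ ($q = 53 \left(\left(-233\right) \left(- \frac{1}{148}\right)\right) = 53 \cdot \frac{233}{148} = \frac{12349}{148} \approx 83.439$)
$n = - \frac{64741795}{148}$ ($n = -437528 + \frac{12349}{148} = - \frac{64741795}{148} \approx -4.3744 \cdot 10^{5}$)
$D - n = -263241 - - \frac{64741795}{148} = -263241 + \frac{64741795}{148} = \frac{25782127}{148}$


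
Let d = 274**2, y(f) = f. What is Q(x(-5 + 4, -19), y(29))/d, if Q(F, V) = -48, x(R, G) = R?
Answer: -12/18769 ≈ -0.00063935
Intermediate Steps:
d = 75076
Q(x(-5 + 4, -19), y(29))/d = -48/75076 = -48*1/75076 = -12/18769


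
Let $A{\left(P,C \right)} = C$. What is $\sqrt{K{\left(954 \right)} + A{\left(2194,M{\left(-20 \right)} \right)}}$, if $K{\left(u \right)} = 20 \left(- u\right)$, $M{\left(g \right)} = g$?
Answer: $10 i \sqrt{191} \approx 138.2 i$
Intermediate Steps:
$K{\left(u \right)} = - 20 u$
$\sqrt{K{\left(954 \right)} + A{\left(2194,M{\left(-20 \right)} \right)}} = \sqrt{\left(-20\right) 954 - 20} = \sqrt{-19080 - 20} = \sqrt{-19100} = 10 i \sqrt{191}$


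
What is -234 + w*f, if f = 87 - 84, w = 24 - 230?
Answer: -852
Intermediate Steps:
w = -206
f = 3
-234 + w*f = -234 - 206*3 = -234 - 618 = -852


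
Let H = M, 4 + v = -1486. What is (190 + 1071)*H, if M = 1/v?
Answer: -1261/1490 ≈ -0.84631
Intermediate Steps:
v = -1490 (v = -4 - 1486 = -1490)
M = -1/1490 (M = 1/(-1490) = -1/1490 ≈ -0.00067114)
H = -1/1490 ≈ -0.00067114
(190 + 1071)*H = (190 + 1071)*(-1/1490) = 1261*(-1/1490) = -1261/1490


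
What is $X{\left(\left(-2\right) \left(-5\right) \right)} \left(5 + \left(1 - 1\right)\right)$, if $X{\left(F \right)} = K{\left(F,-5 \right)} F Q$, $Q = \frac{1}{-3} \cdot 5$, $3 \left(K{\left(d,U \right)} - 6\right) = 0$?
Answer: $-500$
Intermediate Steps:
$K{\left(d,U \right)} = 6$ ($K{\left(d,U \right)} = 6 + \frac{1}{3} \cdot 0 = 6 + 0 = 6$)
$Q = - \frac{5}{3}$ ($Q = \left(- \frac{1}{3}\right) 5 = - \frac{5}{3} \approx -1.6667$)
$X{\left(F \right)} = - 10 F$ ($X{\left(F \right)} = 6 F \left(- \frac{5}{3}\right) = - 10 F$)
$X{\left(\left(-2\right) \left(-5\right) \right)} \left(5 + \left(1 - 1\right)\right) = - 10 \left(\left(-2\right) \left(-5\right)\right) \left(5 + \left(1 - 1\right)\right) = \left(-10\right) 10 \left(5 + \left(1 - 1\right)\right) = - 100 \left(5 + 0\right) = \left(-100\right) 5 = -500$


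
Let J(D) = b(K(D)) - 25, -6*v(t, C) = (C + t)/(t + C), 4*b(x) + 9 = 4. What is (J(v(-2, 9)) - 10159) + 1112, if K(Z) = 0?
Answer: -36293/4 ≈ -9073.3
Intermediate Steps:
b(x) = -5/4 (b(x) = -9/4 + (¼)*4 = -9/4 + 1 = -5/4)
v(t, C) = -⅙ (v(t, C) = -(C + t)/(6*(t + C)) = -(C + t)/(6*(C + t)) = -⅙*1 = -⅙)
J(D) = -105/4 (J(D) = -5/4 - 25 = -105/4)
(J(v(-2, 9)) - 10159) + 1112 = (-105/4 - 10159) + 1112 = -40741/4 + 1112 = -36293/4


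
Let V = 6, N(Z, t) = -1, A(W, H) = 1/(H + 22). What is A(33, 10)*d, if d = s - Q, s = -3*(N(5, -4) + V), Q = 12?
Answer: -27/32 ≈ -0.84375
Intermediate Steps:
A(W, H) = 1/(22 + H)
s = -15 (s = -3*(-1 + 6) = -3*5 = -15)
d = -27 (d = -15 - 1*12 = -15 - 12 = -27)
A(33, 10)*d = -27/(22 + 10) = -27/32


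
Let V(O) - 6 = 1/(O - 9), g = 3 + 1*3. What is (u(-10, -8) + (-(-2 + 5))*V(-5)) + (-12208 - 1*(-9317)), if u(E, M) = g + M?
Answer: -40751/14 ≈ -2910.8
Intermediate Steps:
g = 6 (g = 3 + 3 = 6)
u(E, M) = 6 + M
V(O) = 6 + 1/(-9 + O) (V(O) = 6 + 1/(O - 9) = 6 + 1/(-9 + O))
(u(-10, -8) + (-(-2 + 5))*V(-5)) + (-12208 - 1*(-9317)) = ((6 - 8) + (-(-2 + 5))*((-53 + 6*(-5))/(-9 - 5))) + (-12208 - 1*(-9317)) = (-2 + (-1*3)*((-53 - 30)/(-14))) + (-12208 + 9317) = (-2 - (-3)*(-83)/14) - 2891 = (-2 - 3*83/14) - 2891 = (-2 - 249/14) - 2891 = -277/14 - 2891 = -40751/14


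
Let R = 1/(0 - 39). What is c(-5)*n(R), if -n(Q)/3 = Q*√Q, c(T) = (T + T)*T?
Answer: 50*I*√39/507 ≈ 0.61588*I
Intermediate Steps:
R = -1/39 (R = 1/(-39) = -1/39 ≈ -0.025641)
c(T) = 2*T² (c(T) = (2*T)*T = 2*T²)
n(Q) = -3*Q^(3/2) (n(Q) = -3*Q*√Q = -3*Q^(3/2))
c(-5)*n(R) = (2*(-5)²)*(-(-1)*I*√39/507) = (2*25)*(-(-1)*I*√39/507) = 50*(I*√39/507) = 50*I*√39/507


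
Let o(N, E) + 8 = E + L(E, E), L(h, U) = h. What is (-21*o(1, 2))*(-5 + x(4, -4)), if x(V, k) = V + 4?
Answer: 252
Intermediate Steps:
o(N, E) = -8 + 2*E (o(N, E) = -8 + (E + E) = -8 + 2*E)
x(V, k) = 4 + V
(-21*o(1, 2))*(-5 + x(4, -4)) = (-21*(-8 + 2*2))*(-5 + (4 + 4)) = (-21*(-8 + 4))*(-5 + 8) = -21*(-4)*3 = 84*3 = 252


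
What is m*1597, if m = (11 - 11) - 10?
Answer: -15970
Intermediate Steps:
m = -10 (m = 0 - 10 = -10)
m*1597 = -10*1597 = -15970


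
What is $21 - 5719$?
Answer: $-5698$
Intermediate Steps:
$21 - 5719 = -5698$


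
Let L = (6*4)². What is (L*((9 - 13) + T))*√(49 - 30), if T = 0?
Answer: -2304*√19 ≈ -10043.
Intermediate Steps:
L = 576 (L = 24² = 576)
(L*((9 - 13) + T))*√(49 - 30) = (576*((9 - 13) + 0))*√(49 - 30) = (576*(-4 + 0))*√19 = (576*(-4))*√19 = -2304*√19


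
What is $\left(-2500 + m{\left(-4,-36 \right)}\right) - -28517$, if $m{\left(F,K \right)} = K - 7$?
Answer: $25974$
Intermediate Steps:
$m{\left(F,K \right)} = -7 + K$
$\left(-2500 + m{\left(-4,-36 \right)}\right) - -28517 = \left(-2500 - 43\right) - -28517 = \left(-2500 - 43\right) + 28517 = -2543 + 28517 = 25974$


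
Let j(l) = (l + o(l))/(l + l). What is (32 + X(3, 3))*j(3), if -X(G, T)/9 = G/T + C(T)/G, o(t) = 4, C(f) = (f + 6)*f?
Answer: -203/3 ≈ -67.667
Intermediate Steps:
C(f) = f*(6 + f) (C(f) = (6 + f)*f = f*(6 + f))
j(l) = (4 + l)/(2*l) (j(l) = (l + 4)/(l + l) = (4 + l)/((2*l)) = (4 + l)*(1/(2*l)) = (4 + l)/(2*l))
X(G, T) = -9*G/T - 9*T*(6 + T)/G (X(G, T) = -9*(G/T + (T*(6 + T))/G) = -9*(G/T + T*(6 + T)/G) = -9*G/T - 9*T*(6 + T)/G)
(32 + X(3, 3))*j(3) = (32 + 9*(-1*3**2 + 3**2*(-6 - 1*3))/(3*3))*((1/2)*(4 + 3)/3) = (32 + 9*(1/3)*(1/3)*(-1*9 + 9*(-6 - 3)))*((1/2)*(1/3)*7) = (32 + 9*(1/3)*(1/3)*(-9 + 9*(-9)))*(7/6) = (32 + 9*(1/3)*(1/3)*(-9 - 81))*(7/6) = (32 + 9*(1/3)*(1/3)*(-90))*(7/6) = (32 - 90)*(7/6) = -58*7/6 = -203/3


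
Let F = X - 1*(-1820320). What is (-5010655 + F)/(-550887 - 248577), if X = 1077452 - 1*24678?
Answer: 2137561/799464 ≈ 2.6737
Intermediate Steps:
X = 1052774 (X = 1077452 - 24678 = 1052774)
F = 2873094 (F = 1052774 - 1*(-1820320) = 1052774 + 1820320 = 2873094)
(-5010655 + F)/(-550887 - 248577) = (-5010655 + 2873094)/(-550887 - 248577) = -2137561/(-799464) = -2137561*(-1/799464) = 2137561/799464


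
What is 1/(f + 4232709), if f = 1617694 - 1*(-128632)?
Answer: 1/5979035 ≈ 1.6725e-7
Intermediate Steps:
f = 1746326 (f = 1617694 + 128632 = 1746326)
1/(f + 4232709) = 1/(1746326 + 4232709) = 1/5979035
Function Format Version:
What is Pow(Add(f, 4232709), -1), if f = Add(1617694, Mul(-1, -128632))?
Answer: Rational(1, 5979035) ≈ 1.6725e-7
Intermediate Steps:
f = 1746326 (f = Add(1617694, 128632) = 1746326)
Pow(Add(f, 4232709), -1) = Pow(Add(1746326, 4232709), -1) = Pow(5979035, -1) = Rational(1, 5979035)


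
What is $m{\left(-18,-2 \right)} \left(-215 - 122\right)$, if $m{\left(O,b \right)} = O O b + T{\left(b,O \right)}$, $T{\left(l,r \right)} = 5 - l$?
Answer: $216017$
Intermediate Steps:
$m{\left(O,b \right)} = 5 - b + b O^{2}$ ($m{\left(O,b \right)} = O O b - \left(-5 + b\right) = O^{2} b - \left(-5 + b\right) = b O^{2} - \left(-5 + b\right) = 5 - b + b O^{2}$)
$m{\left(-18,-2 \right)} \left(-215 - 122\right) = \left(5 - -2 - 2 \left(-18\right)^{2}\right) \left(-215 - 122\right) = \left(5 + 2 - 648\right) \left(-337\right) = \left(-641\right) \left(-337\right) = 216017$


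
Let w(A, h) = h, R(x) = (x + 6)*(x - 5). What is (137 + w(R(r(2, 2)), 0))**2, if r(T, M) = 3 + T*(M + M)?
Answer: 18769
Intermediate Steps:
r(T, M) = 3 + 2*M*T (r(T, M) = 3 + T*(2*M) = 3 + 2*M*T)
R(x) = (-5 + x)*(6 + x) (R(x) = (6 + x)*(-5 + x) = (-5 + x)*(6 + x))
(137 + w(R(r(2, 2)), 0))**2 = (137 + 0)**2 = 137**2 = 18769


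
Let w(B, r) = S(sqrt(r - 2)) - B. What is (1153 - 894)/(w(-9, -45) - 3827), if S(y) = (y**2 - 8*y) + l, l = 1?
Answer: -125097/1866688 + 259*I*sqrt(47)/1866688 ≈ -0.067016 + 0.00095121*I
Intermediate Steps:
S(y) = 1 + y**2 - 8*y (S(y) = (y**2 - 8*y) + 1 = 1 + y**2 - 8*y)
w(B, r) = -1 + r - B - 8*sqrt(-2 + r) (w(B, r) = (1 + (sqrt(r - 2))**2 - 8*sqrt(r - 2)) - B = (1 + (sqrt(-2 + r))**2 - 8*sqrt(-2 + r)) - B = (1 + (-2 + r) - 8*sqrt(-2 + r)) - B = (-1 + r - 8*sqrt(-2 + r)) - B = -1 + r - B - 8*sqrt(-2 + r))
(1153 - 894)/(w(-9, -45) - 3827) = (1153 - 894)/((-1 - 45 - 1*(-9) - 8*sqrt(-2 - 45)) - 3827) = 259/((-1 - 45 + 9 - 8*I*sqrt(47)) - 3827) = 259/((-37 - 8*I*sqrt(47)) - 3827) = 259/(-3864 - 8*I*sqrt(47))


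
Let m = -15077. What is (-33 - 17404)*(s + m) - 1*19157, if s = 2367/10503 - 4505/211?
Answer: 64821115753558/246237 ≈ 2.6325e+8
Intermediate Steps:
s = -5201842/246237 (s = 2367*(1/10503) - 4505*1/211 = 263/1167 - 4505/211 = -5201842/246237 ≈ -21.125)
(-33 - 17404)*(s + m) - 1*19157 = (-33 - 17404)*(-5201842/246237 - 15077) - 1*19157 = -17437*(-3717717091/246237) - 19157 = 64825832915767/246237 - 19157 = 64821115753558/246237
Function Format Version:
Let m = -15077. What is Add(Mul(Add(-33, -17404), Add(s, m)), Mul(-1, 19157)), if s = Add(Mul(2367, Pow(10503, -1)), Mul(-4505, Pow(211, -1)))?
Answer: Rational(64821115753558, 246237) ≈ 2.6325e+8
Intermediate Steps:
s = Rational(-5201842, 246237) (s = Add(Mul(2367, Rational(1, 10503)), Mul(-4505, Rational(1, 211))) = Add(Rational(263, 1167), Rational(-4505, 211)) = Rational(-5201842, 246237) ≈ -21.125)
Add(Mul(Add(-33, -17404), Add(s, m)), Mul(-1, 19157)) = Add(Mul(Add(-33, -17404), Add(Rational(-5201842, 246237), -15077)), Mul(-1, 19157)) = Add(Mul(-17437, Rational(-3717717091, 246237)), -19157) = Add(Rational(64825832915767, 246237), -19157) = Rational(64821115753558, 246237)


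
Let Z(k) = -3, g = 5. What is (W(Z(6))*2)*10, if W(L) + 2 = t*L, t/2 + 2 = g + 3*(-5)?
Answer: 1400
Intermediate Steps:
t = -24 (t = -4 + 2*(5 + 3*(-5)) = -4 + 2*(5 - 15) = -4 + 2*(-10) = -4 - 20 = -24)
W(L) = -2 - 24*L
(W(Z(6))*2)*10 = ((-2 - 24*(-3))*2)*10 = ((-2 + 72)*2)*10 = (70*2)*10 = 140*10 = 1400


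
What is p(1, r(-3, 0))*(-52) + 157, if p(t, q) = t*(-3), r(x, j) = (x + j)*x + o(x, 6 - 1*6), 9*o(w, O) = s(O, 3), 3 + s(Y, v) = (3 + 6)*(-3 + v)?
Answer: 313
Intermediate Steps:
s(Y, v) = -30 + 9*v (s(Y, v) = -3 + (3 + 6)*(-3 + v) = -3 + 9*(-3 + v) = -3 + (-27 + 9*v) = -30 + 9*v)
o(w, O) = -1/3 (o(w, O) = (-30 + 9*3)/9 = (-30 + 27)/9 = (1/9)*(-3) = -1/3)
r(x, j) = -1/3 + x*(j + x) (r(x, j) = (x + j)*x - 1/3 = (j + x)*x - 1/3 = x*(j + x) - 1/3 = -1/3 + x*(j + x))
p(t, q) = -3*t
p(1, r(-3, 0))*(-52) + 157 = -3*1*(-52) + 157 = -3*(-52) + 157 = 156 + 157 = 313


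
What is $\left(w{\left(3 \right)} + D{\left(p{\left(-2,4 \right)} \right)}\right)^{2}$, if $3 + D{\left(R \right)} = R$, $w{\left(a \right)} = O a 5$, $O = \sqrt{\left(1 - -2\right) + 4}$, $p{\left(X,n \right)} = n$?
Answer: $1576 + 30 \sqrt{7} \approx 1655.4$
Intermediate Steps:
$O = \sqrt{7}$ ($O = \sqrt{\left(1 + 2\right) + 4} = \sqrt{3 + 4} = \sqrt{7} \approx 2.6458$)
$w{\left(a \right)} = 5 a \sqrt{7}$ ($w{\left(a \right)} = \sqrt{7} a 5 = a \sqrt{7} \cdot 5 = 5 a \sqrt{7}$)
$D{\left(R \right)} = -3 + R$
$\left(w{\left(3 \right)} + D{\left(p{\left(-2,4 \right)} \right)}\right)^{2} = \left(5 \cdot 3 \sqrt{7} + \left(-3 + 4\right)\right)^{2} = \left(15 \sqrt{7} + 1\right)^{2} = \left(1 + 15 \sqrt{7}\right)^{2}$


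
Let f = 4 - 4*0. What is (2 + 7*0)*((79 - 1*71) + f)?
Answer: 24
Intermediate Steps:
f = 4 (f = 4 + 0 = 4)
(2 + 7*0)*((79 - 1*71) + f) = (2 + 7*0)*((79 - 1*71) + 4) = (2 + 0)*((79 - 71) + 4) = 2*(8 + 4) = 2*12 = 24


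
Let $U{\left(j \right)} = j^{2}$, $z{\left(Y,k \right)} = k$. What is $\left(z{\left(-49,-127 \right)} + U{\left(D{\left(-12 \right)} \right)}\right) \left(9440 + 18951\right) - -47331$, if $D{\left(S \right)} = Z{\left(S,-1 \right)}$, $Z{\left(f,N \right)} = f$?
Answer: $529978$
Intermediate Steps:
$D{\left(S \right)} = S$
$\left(z{\left(-49,-127 \right)} + U{\left(D{\left(-12 \right)} \right)}\right) \left(9440 + 18951\right) - -47331 = \left(-127 + \left(-12\right)^{2}\right) \left(9440 + 18951\right) - -47331 = \left(-127 + 144\right) 28391 + 47331 = 17 \cdot 28391 + 47331 = 482647 + 47331 = 529978$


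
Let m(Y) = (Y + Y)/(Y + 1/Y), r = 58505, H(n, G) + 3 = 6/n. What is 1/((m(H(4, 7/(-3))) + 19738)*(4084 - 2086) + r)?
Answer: 13/513471341 ≈ 2.5318e-8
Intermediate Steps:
H(n, G) = -3 + 6/n
m(Y) = 2*Y/(Y + 1/Y) (m(Y) = (2*Y)/(Y + 1/Y) = 2*Y/(Y + 1/Y))
1/((m(H(4, 7/(-3))) + 19738)*(4084 - 2086) + r) = 1/((2*(-3 + 6/4)²/(1 + (-3 + 6/4)²) + 19738)*(4084 - 2086) + 58505) = 1/((2*(-3 + 6*(¼))²/(1 + (-3 + 6*(¼))²) + 19738)*1998 + 58505) = 1/((2*(-3 + 3/2)²/(1 + (-3 + 3/2)²) + 19738)*1998 + 58505) = 1/((2*(-3/2)²/(1 + (-3/2)²) + 19738)*1998 + 58505) = 1/((2*(9/4)/(1 + 9/4) + 19738)*1998 + 58505) = 1/((2*(9/4)/(13/4) + 19738)*1998 + 58505) = 1/((2*(9/4)*(4/13) + 19738)*1998 + 58505) = 1/((18/13 + 19738)*1998 + 58505) = 1/((256612/13)*1998 + 58505) = 1/(512710776/13 + 58505) = 1/(513471341/13) = 13/513471341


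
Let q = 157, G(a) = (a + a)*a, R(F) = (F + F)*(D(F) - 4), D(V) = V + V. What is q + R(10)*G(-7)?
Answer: 31517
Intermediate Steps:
D(V) = 2*V
R(F) = 2*F*(-4 + 2*F) (R(F) = (F + F)*(2*F - 4) = (2*F)*(-4 + 2*F) = 2*F*(-4 + 2*F))
G(a) = 2*a² (G(a) = (2*a)*a = 2*a²)
q + R(10)*G(-7) = 157 + (4*10*(-2 + 10))*(2*(-7)²) = 157 + (4*10*8)*(2*49) = 157 + 320*98 = 157 + 31360 = 31517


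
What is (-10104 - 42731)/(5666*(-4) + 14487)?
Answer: 52835/8177 ≈ 6.4614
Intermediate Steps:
(-10104 - 42731)/(5666*(-4) + 14487) = -52835/(-22664 + 14487) = -52835/(-8177) = -52835*(-1/8177) = 52835/8177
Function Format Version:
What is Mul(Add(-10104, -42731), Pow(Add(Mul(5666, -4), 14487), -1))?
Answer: Rational(52835, 8177) ≈ 6.4614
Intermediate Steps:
Mul(Add(-10104, -42731), Pow(Add(Mul(5666, -4), 14487), -1)) = Mul(-52835, Pow(Add(-22664, 14487), -1)) = Mul(-52835, Pow(-8177, -1)) = Mul(-52835, Rational(-1, 8177)) = Rational(52835, 8177)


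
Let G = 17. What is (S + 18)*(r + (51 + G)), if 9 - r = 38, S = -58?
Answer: -1560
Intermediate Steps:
r = -29 (r = 9 - 1*38 = 9 - 38 = -29)
(S + 18)*(r + (51 + G)) = (-58 + 18)*(-29 + (51 + 17)) = -40*(-29 + 68) = -40*39 = -1560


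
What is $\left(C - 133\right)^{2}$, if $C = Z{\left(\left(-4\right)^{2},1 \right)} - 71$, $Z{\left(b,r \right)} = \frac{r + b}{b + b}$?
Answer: $\frac{42393121}{1024} \approx 41400.0$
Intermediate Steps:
$Z{\left(b,r \right)} = \frac{b + r}{2 b}$
$C = - \frac{2255}{32}$ ($C = \frac{\left(-4\right)^{2} + 1}{2 \left(-4\right)^{2}} - 71 = \frac{16 + 1}{2 \cdot 16} - 71 = \frac{1}{2} \cdot \frac{1}{16} \cdot 17 - 71 = \frac{17}{32} - 71 = - \frac{2255}{32} \approx -70.469$)
$\left(C - 133\right)^{2} = \left(- \frac{2255}{32} - 133\right)^{2} = \left(- \frac{6511}{32}\right)^{2} = \frac{42393121}{1024}$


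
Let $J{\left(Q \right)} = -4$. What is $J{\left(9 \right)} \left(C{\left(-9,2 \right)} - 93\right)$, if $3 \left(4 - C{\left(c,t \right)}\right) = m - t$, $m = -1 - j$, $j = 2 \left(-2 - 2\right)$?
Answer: $\frac{1088}{3} \approx 362.67$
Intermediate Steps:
$j = -8$ ($j = 2 \left(-4\right) = -8$)
$m = 7$ ($m = -1 - -8 = -1 + 8 = 7$)
$C{\left(c,t \right)} = \frac{5}{3} + \frac{t}{3}$ ($C{\left(c,t \right)} = 4 - \frac{7 - t}{3} = 4 + \left(- \frac{7}{3} + \frac{t}{3}\right) = \frac{5}{3} + \frac{t}{3}$)
$J{\left(9 \right)} \left(C{\left(-9,2 \right)} - 93\right) = - 4 \left(\left(\frac{5}{3} + \frac{1}{3} \cdot 2\right) - 93\right) = - 4 \left(\left(\frac{5}{3} + \frac{2}{3}\right) - 93\right) = - 4 \left(\frac{7}{3} - 93\right) = \left(-4\right) \left(- \frac{272}{3}\right) = \frac{1088}{3}$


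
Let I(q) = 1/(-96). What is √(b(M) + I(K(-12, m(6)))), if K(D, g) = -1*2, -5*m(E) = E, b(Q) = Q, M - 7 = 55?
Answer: √35706/24 ≈ 7.8733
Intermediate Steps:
M = 62 (M = 7 + 55 = 62)
m(E) = -E/5
K(D, g) = -2
I(q) = -1/96
√(b(M) + I(K(-12, m(6)))) = √(62 - 1/96) = √(5951/96) = √35706/24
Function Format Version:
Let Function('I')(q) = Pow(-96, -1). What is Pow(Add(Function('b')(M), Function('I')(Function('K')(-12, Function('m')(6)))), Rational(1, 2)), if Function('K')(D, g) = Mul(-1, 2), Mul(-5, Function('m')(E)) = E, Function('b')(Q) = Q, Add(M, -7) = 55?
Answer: Mul(Rational(1, 24), Pow(35706, Rational(1, 2))) ≈ 7.8733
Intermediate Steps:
M = 62 (M = Add(7, 55) = 62)
Function('m')(E) = Mul(Rational(-1, 5), E)
Function('K')(D, g) = -2
Function('I')(q) = Rational(-1, 96)
Pow(Add(Function('b')(M), Function('I')(Function('K')(-12, Function('m')(6)))), Rational(1, 2)) = Pow(Add(62, Rational(-1, 96)), Rational(1, 2)) = Pow(Rational(5951, 96), Rational(1, 2)) = Mul(Rational(1, 24), Pow(35706, Rational(1, 2)))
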